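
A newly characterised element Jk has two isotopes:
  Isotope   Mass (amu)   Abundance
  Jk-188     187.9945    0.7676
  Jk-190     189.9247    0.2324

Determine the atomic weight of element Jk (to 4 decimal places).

188.4431 amu

Average mass = Σ (abundance × isotope mass) = 0.7676 × 187.9945 + 0.2324 × 189.9247
= 144.30458 + 44.13850 = 188.44308 amu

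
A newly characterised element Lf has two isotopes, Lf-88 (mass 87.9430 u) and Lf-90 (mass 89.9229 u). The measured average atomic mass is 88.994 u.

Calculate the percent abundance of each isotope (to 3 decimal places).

With x = fraction of Lf-88 (so Lf-90 is 1 − x):
87.9430·x + 89.9229·(1 − x) = 88.994
(87.9430 − 89.9229)·x = 88.994 − 89.9229
x = -0.9289 / -1.9799 = 0.46917 → 46.917% Lf-88, 53.083% Lf-90.

Lf-88: 46.917%, Lf-90: 53.083%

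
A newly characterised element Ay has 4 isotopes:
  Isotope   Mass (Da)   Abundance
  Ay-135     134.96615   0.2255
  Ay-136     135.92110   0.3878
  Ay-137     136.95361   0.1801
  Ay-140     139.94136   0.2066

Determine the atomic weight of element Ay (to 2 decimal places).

Weight each isotope mass by its fractional abundance: 0.2255 × 134.96615 + 0.3878 × 135.92110 + 0.1801 × 136.95361 + 0.2066 × 139.94136
= 30.434867 + 52.710203 + 24.665345 + 28.911885 = 136.722300 Da

136.72 Da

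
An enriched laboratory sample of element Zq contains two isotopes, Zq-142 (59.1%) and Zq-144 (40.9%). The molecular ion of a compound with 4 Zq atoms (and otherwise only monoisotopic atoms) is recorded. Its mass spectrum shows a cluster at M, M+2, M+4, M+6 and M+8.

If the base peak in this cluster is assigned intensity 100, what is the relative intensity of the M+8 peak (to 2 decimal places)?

Binomial terms of (0.591 + 0.409)^4: M 0.1220, M+2 0.3377, M+4 0.3506, M+6 0.1617, M+8 0.0280 → M+4 is the base peak.
P(M+4) = C(4,2) × 0.591^2 × 0.409^2 = 6 × 0.349281 × 0.167281 = 0.350568 (base)
P(M+8) = C(4,4) × 0.591^0 × 0.409^4 = 1 × 1.0000 × 0.02798293 = 0.027983
Relative intensity = 0.027983 / 0.350568 × 100 = 7.98

7.98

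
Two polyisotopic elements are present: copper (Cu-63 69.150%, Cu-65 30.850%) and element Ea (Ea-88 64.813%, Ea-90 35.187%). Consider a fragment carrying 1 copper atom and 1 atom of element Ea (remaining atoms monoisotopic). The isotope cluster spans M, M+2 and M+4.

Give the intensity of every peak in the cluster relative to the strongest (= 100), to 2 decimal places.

Copper pattern (n=1): 0.6915 : 0.3085
Element Ea pattern (n=1): 0.64813 : 0.35187
Convolve the two distributions (both contribute in 2-u steps):
  M: 0.6915×0.64813 = 0.448182
  M+2: 0.6915×0.35187 + 0.3085×0.64813 = 0.443266
  M+4: 0.3085×0.35187 = 0.108552
Scale to base peak (0.448182) = 100: 100.00 : 98.90 : 24.22

100.00 : 98.90 : 24.22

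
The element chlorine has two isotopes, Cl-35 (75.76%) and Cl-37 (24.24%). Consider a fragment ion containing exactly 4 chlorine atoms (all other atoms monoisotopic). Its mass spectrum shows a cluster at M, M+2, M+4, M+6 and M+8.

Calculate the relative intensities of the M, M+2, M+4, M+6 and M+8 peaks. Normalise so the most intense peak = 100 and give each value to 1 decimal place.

78.1 : 100.0 : 48.0 : 10.2 : 0.8

The 4 Cl atoms are independent, so intensities follow the terms of (0.7576 + 0.2424)^4.
P(M) = 0.7576^4 = 0.329428
P(M+2) = 4 × 0.7576^3 × 0.2424^1 = 0.421612
P(M+4) = 6 × 0.7576^2 × 0.2424^2 = 0.202347
P(M+6) = 4 × 0.7576^1 × 0.2424^3 = 0.043162
P(M+8) = 0.2424^4 = 0.003452
The M+2 peak is largest (0.421612); scaling to 100 gives 78.1 : 100.0 : 48.0 : 10.2 : 0.8.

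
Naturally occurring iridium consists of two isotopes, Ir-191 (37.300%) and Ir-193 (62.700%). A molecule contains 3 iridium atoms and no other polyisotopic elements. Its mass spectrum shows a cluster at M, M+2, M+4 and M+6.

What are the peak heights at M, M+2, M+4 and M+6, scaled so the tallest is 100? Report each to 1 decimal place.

Each Ir atom is independently Ir-191 (p = 0.37300) or Ir-193 (q = 0.62700); the cluster is the binomial expansion (p + q)^3.
P(M) = 0.37300^3 = 0.051895
P(M+2) = 3 × 0.37300^2 × 0.62700^1 = 0.261702
P(M+4) = 3 × 0.37300^1 × 0.62700^2 = 0.439911
P(M+6) = 0.62700^3 = 0.246492
The M+4 peak is largest (0.439911); scaling to 100 gives 11.8 : 59.5 : 100.0 : 56.0.

11.8 : 59.5 : 100.0 : 56.0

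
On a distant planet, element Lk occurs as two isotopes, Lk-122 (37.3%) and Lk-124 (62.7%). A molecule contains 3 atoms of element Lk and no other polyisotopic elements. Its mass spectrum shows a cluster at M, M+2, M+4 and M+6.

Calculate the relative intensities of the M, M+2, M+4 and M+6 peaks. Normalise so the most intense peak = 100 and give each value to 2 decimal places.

Expanding (0.373 + 0.627)^3:
P(M) = 0.373^3 = 0.051895
P(M+2) = 3 × 0.373^2 × 0.627^1 = 0.261702
P(M+4) = 3 × 0.373^1 × 0.627^2 = 0.439911
P(M+6) = 0.627^3 = 0.246492
The M+4 peak is largest (0.439911); scaling to 100 gives 11.80 : 59.49 : 100.00 : 56.03.

11.80 : 59.49 : 100.00 : 56.03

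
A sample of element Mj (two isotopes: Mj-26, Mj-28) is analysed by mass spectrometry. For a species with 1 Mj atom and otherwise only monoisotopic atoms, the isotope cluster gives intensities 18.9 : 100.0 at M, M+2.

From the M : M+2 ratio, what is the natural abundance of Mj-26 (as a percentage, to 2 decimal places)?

Let p = fractional abundance of Mj-26. I(M+2)/I(M) = [C(1,1)·p^0·(1−p)] / p^1 = 1·(1−p)/p = 100.0/18.9 = 5.2910
(1−p)/p = 5.2910/1 = 5.2910  ⇒  p = 1/(1 + 5.2910) = 0.1590
Mj-26: 15.90%, Mj-28: 84.10%.

15.90%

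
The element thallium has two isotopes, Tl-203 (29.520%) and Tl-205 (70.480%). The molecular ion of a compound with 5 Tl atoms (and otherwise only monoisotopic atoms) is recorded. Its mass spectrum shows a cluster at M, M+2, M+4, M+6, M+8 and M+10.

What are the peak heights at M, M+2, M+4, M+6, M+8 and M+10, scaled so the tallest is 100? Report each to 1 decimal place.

0.6 : 7.3 : 35.1 : 83.8 : 100.0 : 47.8

The 5 Tl atoms are independent, so intensities follow the terms of (0.29520 + 0.70480)^5.
P(M) = 0.29520^5 = 0.002242
P(M+2) = 5 × 0.29520^4 × 0.70480^1 = 0.026761
P(M+4) = 10 × 0.29520^3 × 0.70480^2 = 0.127785
P(M+6) = 10 × 0.29520^2 × 0.70480^3 = 0.305092
P(M+8) = 5 × 0.29520^1 × 0.70480^4 = 0.364208
P(M+10) = 0.70480^5 = 0.173912
The M+8 peak is largest (0.364208); scaling to 100 gives 0.6 : 7.3 : 35.1 : 83.8 : 100.0 : 47.8.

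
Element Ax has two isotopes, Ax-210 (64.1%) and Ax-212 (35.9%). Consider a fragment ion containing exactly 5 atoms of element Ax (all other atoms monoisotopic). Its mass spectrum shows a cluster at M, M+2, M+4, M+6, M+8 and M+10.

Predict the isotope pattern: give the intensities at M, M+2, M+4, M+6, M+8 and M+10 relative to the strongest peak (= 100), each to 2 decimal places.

Each Ax atom is independently Ax-210 (p = 0.641) or Ax-212 (q = 0.359); the cluster is the binomial expansion (p + q)^5.
P(M) = 0.641^5 = 0.108216
P(M+2) = 5 × 0.641^4 × 0.359^1 = 0.303038
P(M+4) = 10 × 0.641^3 × 0.359^2 = 0.339440
P(M+6) = 10 × 0.641^2 × 0.359^3 = 0.190108
P(M+8) = 5 × 0.641^1 × 0.359^4 = 0.053236
P(M+10) = 0.359^5 = 0.005963
The M+4 peak is largest (0.339440); scaling to 100 gives 31.88 : 89.28 : 100.00 : 56.01 : 15.68 : 1.76.

31.88 : 89.28 : 100.00 : 56.01 : 15.68 : 1.76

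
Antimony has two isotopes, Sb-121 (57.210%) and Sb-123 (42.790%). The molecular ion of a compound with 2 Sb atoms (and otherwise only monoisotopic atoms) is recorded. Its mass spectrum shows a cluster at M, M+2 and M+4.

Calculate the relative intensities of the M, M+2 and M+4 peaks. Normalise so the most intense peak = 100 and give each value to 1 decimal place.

Each Sb atom is independently Sb-121 (p = 0.57210) or Sb-123 (q = 0.42790); the cluster is the binomial expansion (p + q)^2.
P(M) = 0.57210^2 = 0.327298
P(M+2) = 2 × 0.57210^1 × 0.42790^1 = 0.489603
P(M+4) = 0.42790^2 = 0.183098
The M+2 peak is largest (0.489603); scaling to 100 gives 66.8 : 100.0 : 37.4.

66.8 : 100.0 : 37.4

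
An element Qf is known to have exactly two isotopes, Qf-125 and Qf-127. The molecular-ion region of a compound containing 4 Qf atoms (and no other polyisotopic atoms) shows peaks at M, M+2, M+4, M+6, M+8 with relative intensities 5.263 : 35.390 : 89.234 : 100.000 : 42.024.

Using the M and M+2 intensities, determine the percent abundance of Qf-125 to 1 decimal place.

37.3%

Write p for the Qf-125 fraction. I(M+2)/I(M) = [C(4,1)·p^3·(1−p)] / p^4 = 4·(1−p)/p = 35.390/5.263 = 6.7243
(1−p)/p = 6.7243/4 = 1.6811  ⇒  p = 1/(1 + 1.6811) = 0.3730
Qf-125: 37.3%, Qf-127: 62.7%.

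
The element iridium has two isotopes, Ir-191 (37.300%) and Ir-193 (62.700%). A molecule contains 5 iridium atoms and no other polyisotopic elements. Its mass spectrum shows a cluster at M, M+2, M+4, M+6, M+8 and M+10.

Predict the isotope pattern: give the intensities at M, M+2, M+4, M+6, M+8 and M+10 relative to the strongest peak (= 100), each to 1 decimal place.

Expanding (0.37300 + 0.62700)^5:
P(M) = 0.37300^5 = 0.007220
P(M+2) = 5 × 0.37300^4 × 0.62700^1 = 0.060684
P(M+4) = 10 × 0.37300^3 × 0.62700^2 = 0.204015
P(M+6) = 10 × 0.37300^2 × 0.62700^3 = 0.342942
P(M+8) = 5 × 0.37300^1 × 0.62700^4 = 0.288237
P(M+10) = 0.62700^5 = 0.096903
The M+6 peak is largest (0.342942); scaling to 100 gives 2.1 : 17.7 : 59.5 : 100.0 : 84.0 : 28.3.

2.1 : 17.7 : 59.5 : 100.0 : 84.0 : 28.3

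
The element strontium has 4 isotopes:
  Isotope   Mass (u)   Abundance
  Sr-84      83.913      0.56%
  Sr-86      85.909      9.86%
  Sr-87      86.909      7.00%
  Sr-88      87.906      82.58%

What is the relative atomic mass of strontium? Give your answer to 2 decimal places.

Average mass = Σ (abundance × isotope mass) = 0.0056 × 83.913 + 0.0986 × 85.909 + 0.0700 × 86.909 + 0.8258 × 87.906
= 0.4699 + 8.4706 + 6.0836 + 72.5928 = 87.6169 u

87.62 u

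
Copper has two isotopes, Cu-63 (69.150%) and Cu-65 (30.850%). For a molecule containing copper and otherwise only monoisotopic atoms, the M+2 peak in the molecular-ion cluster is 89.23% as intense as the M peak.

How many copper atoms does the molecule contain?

2

The M+2/M ratio from n Cu atoms is n · q/p = n · 0.30850/0.69150.
n = 0.8923 × 0.69150/0.30850 = 2.00 ≈ 2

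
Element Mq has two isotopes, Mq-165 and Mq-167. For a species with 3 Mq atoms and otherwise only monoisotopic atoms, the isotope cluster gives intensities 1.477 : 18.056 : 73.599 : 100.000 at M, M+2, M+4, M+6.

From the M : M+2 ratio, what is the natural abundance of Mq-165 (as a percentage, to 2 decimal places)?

If p is the fraction of Mq that is Mq-165, then I(M+2)/I(M) = [C(3,1)·p^2·(1−p)] / p^3 = 3·(1−p)/p = 18.056/1.477 = 12.2248
(1−p)/p = 12.2248/3 = 4.0749  ⇒  p = 1/(1 + 4.0749) = 0.1970
Mq-165: 19.70%, Mq-167: 80.30%.

19.70%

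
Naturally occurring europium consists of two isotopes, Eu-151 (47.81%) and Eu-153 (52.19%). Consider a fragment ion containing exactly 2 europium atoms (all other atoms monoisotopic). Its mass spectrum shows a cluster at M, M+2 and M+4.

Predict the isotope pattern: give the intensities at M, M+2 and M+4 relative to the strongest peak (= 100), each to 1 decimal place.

45.8 : 100.0 : 54.6

Expanding (0.4781 + 0.5219)^2:
P(M) = 0.4781^2 = 0.228580
P(M+2) = 2 × 0.4781^1 × 0.5219^1 = 0.499041
P(M+4) = 0.5219^2 = 0.272380
The M+2 peak is largest (0.499041); scaling to 100 gives 45.8 : 100.0 : 54.6.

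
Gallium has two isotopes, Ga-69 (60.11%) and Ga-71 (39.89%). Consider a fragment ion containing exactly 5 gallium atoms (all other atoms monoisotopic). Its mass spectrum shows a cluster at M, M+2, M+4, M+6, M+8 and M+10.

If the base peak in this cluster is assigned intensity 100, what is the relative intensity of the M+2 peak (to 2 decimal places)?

75.34

Term probabilities: M 0.0785, M+2 0.2604, M+4 0.3456, M+6 0.2293, M+8 0.0761, M+10 0.0101. Base peak = M+4.
P(M+4) = C(5,2) × 0.6011^3 × 0.3989^2 = 10 × 0.21719018 × 0.15912121 = 0.345596 (base)
P(M+2) = C(5,1) × 0.6011^4 × 0.3989^1 = 5 × 0.13055302 × 0.3989 = 0.260388
Relative intensity = 0.260388 / 0.345596 × 100 = 75.34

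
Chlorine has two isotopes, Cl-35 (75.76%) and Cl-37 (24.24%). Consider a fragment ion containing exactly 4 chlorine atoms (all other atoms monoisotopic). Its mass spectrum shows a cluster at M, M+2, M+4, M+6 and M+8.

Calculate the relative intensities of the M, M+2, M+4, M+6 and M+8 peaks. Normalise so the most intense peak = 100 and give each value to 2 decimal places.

78.14 : 100.00 : 47.99 : 10.24 : 0.82

The 4 Cl atoms are independent, so intensities follow the terms of (0.7576 + 0.2424)^4.
P(M) = 0.7576^4 = 0.329428
P(M+2) = 4 × 0.7576^3 × 0.2424^1 = 0.421612
P(M+4) = 6 × 0.7576^2 × 0.2424^2 = 0.202347
P(M+6) = 4 × 0.7576^1 × 0.2424^3 = 0.043162
P(M+8) = 0.2424^4 = 0.003452
The M+2 peak is largest (0.421612); scaling to 100 gives 78.14 : 100.00 : 47.99 : 10.24 : 0.82.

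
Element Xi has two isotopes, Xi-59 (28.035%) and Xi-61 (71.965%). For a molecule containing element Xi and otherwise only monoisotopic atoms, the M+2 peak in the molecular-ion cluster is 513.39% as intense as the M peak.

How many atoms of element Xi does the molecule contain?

For n independent Xi atoms, I(M+2)/I(M) = n · (abundance Xi-61) / (abundance Xi-59) = n · 0.71965/0.28035.
n = 5.1339 × 0.28035/0.71965 = 2.00 ≈ 2

2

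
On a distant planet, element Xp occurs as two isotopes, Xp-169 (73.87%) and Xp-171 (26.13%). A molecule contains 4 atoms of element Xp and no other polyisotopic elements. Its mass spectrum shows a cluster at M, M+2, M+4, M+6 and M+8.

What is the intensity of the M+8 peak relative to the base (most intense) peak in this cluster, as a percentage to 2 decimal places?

Binomial terms of (0.7387 + 0.2613)^4: M 0.2978, M+2 0.4213, M+4 0.2235, M+6 0.0527, M+8 0.0047 → M+2 is the base peak.
P(M+2) = C(4,1) × 0.7387^3 × 0.2613^1 = 4 × 0.40309211 × 0.2613 = 0.421312 (base)
P(M+8) = C(4,4) × 0.7387^0 × 0.2613^4 = 1 × 1.0000 × 0.00466184 = 0.004662
Relative intensity = 0.004662 / 0.421312 × 100 = 1.11

1.11%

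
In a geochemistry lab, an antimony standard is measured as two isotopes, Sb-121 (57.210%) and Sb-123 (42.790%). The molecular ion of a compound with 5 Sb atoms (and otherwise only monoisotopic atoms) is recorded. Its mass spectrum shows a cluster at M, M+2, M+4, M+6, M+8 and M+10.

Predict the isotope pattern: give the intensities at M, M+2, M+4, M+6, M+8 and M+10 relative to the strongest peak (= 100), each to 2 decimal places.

Each Sb atom is independently Sb-121 (p = 0.57210) or Sb-123 (q = 0.42790); the cluster is the binomial expansion (p + q)^5.
P(M) = 0.57210^5 = 0.061286
P(M+2) = 5 × 0.57210^4 × 0.42790^1 = 0.229192
P(M+4) = 10 × 0.57210^3 × 0.42790^2 = 0.342847
P(M+6) = 10 × 0.57210^2 × 0.42790^3 = 0.256431
P(M+8) = 5 × 0.57210^1 × 0.42790^4 = 0.095898
P(M+10) = 0.42790^5 = 0.014345
The M+4 peak is largest (0.342847); scaling to 100 gives 17.88 : 66.85 : 100.00 : 74.79 : 27.97 : 4.18.

17.88 : 66.85 : 100.00 : 74.79 : 27.97 : 4.18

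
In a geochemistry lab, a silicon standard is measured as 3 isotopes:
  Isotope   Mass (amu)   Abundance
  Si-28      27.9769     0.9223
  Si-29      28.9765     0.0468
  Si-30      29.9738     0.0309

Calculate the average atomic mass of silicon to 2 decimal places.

28.09 amu

Average mass = Σ (abundance × isotope mass) = 0.9223 × 27.9769 + 0.0468 × 28.9765 + 0.0309 × 29.9738
= 25.80309 + 1.35610 + 0.92619 = 28.08538 amu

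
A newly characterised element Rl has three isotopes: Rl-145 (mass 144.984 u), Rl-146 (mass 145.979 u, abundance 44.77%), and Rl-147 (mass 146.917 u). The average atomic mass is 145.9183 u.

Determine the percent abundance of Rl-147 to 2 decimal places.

25.29%

The remaining 55.23% is split between Rl-145 (fraction x) and Rl-147 (fraction 0.5523 − x).
Substituting: 144.984x + 146.917(0.5523 − x) = 80.5635017
(144.984 − 146.917)x = -0.5787574  ⇒  x = 0.29941, y = 0.25289
Rl-145: 29.94%, Rl-147: 25.29%.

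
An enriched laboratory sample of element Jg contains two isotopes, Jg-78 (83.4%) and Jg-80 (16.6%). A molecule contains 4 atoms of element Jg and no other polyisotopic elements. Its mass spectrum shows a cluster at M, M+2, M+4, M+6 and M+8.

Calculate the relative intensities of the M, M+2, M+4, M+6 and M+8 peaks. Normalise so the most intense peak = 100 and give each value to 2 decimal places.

Expanding (0.834 + 0.166)^4:
P(M) = 0.834^4 = 0.483798
P(M+2) = 4 × 0.834^3 × 0.166^1 = 0.385182
P(M+4) = 6 × 0.834^2 × 0.166^2 = 0.115000
P(M+6) = 4 × 0.834^1 × 0.166^3 = 0.015260
P(M+8) = 0.166^4 = 0.000759
The M peak is largest (0.483798); scaling to 100 gives 100.00 : 79.62 : 23.77 : 3.15 : 0.16.

100.00 : 79.62 : 23.77 : 3.15 : 0.16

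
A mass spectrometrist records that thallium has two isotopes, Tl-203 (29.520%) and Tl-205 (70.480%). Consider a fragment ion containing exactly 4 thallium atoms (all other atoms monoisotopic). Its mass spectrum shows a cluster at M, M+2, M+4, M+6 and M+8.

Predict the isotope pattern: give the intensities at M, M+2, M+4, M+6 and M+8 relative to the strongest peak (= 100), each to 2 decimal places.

The 4 Tl atoms are independent, so intensities follow the terms of (0.29520 + 0.70480)^4.
P(M) = 0.29520^4 = 0.007594
P(M+2) = 4 × 0.29520^3 × 0.70480^1 = 0.072523
P(M+4) = 6 × 0.29520^2 × 0.70480^2 = 0.259726
P(M+6) = 4 × 0.29520^1 × 0.70480^3 = 0.413403
P(M+8) = 0.70480^4 = 0.246754
The M+6 peak is largest (0.413403); scaling to 100 gives 1.84 : 17.54 : 62.83 : 100.00 : 59.69.

1.84 : 17.54 : 62.83 : 100.00 : 59.69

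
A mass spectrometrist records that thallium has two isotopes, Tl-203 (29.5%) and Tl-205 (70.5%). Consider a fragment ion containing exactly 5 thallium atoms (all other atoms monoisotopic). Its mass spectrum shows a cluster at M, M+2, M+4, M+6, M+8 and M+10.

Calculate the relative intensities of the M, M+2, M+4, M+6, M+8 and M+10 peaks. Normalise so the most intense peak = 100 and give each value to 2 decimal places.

Expanding (0.295 + 0.705)^5:
P(M) = 0.295^5 = 0.002234
P(M+2) = 5 × 0.295^4 × 0.705^1 = 0.026696
P(M+4) = 10 × 0.295^3 × 0.705^2 = 0.127598
P(M+6) = 10 × 0.295^2 × 0.705^3 = 0.304938
P(M+8) = 5 × 0.295^1 × 0.705^4 = 0.364375
P(M+10) = 0.705^5 = 0.174159
The M+8 peak is largest (0.364375); scaling to 100 gives 0.61 : 7.33 : 35.02 : 83.69 : 100.00 : 47.80.

0.61 : 7.33 : 35.02 : 83.69 : 100.00 : 47.80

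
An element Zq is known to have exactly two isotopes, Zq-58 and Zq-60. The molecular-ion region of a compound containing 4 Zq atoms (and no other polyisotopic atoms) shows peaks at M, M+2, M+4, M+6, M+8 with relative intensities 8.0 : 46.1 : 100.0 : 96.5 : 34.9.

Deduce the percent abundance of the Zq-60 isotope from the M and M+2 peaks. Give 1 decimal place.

Write p for the Zq-58 fraction. I(M+2)/I(M) = [C(4,1)·p^3·(1−p)] / p^4 = 4·(1−p)/p = 46.1/8.0 = 5.7625
(1−p)/p = 5.7625/4 = 1.4406  ⇒  p = 1/(1 + 1.4406) = 0.4097
Zq-58: 41.0%, Zq-60: 59.0%.

59.0%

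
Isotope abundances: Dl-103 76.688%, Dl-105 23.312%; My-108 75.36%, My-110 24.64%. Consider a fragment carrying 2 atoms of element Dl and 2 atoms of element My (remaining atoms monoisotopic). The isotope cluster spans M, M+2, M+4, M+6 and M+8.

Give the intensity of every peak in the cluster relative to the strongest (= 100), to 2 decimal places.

Element Dl pattern (n=2): 0.58810493 : 0.35755013 : 0.05434493
Element My pattern (n=2): 0.56791296 : 0.37137408 : 0.06071296
Convolve the two distributions (both contribute in 2-u steps):
  M: 0.58810493×0.56791296 = 0.333992
  M+2: 0.58810493×0.37137408 + 0.35755013×0.56791296 = 0.421464
  M+4: 0.58810493×0.06071296 + 0.35755013×0.37137408 + 0.05434493×0.56791296 = 0.199354
  M+6: 0.35755013×0.06071296 + 0.05434493×0.37137408 = 0.041890
  M+8: 0.05434493×0.06071296 = 0.003299
Scale to base peak (0.421464) = 100: 79.25 : 100.00 : 47.30 : 9.94 : 0.78

79.25 : 100.00 : 47.30 : 9.94 : 0.78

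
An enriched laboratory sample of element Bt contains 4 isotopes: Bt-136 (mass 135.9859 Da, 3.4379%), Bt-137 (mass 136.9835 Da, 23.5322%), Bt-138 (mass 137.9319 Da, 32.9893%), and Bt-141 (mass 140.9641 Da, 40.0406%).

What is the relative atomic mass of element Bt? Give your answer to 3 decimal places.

138.856 Da

The abundance-weighted mean is 0.034379 × 135.9859 + 0.235322 × 136.9835 + 0.329893 × 137.9319 + 0.400406 × 140.9641
= 4.67506 + 32.23523 + 45.50277 + 56.44287 = 138.85593 Da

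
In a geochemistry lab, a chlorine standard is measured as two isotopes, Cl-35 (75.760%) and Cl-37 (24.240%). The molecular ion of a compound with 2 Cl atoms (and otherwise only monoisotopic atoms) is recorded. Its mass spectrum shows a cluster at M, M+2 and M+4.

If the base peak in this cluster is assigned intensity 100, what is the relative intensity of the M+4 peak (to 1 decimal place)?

Term probabilities: M 0.5740, M+2 0.3673, M+4 0.0588. Base peak = M.
P(M) = C(2,0) × 0.75760^2 × 0.24240^0 = 1 × 0.57395776 × 1.0000 = 0.573958 (base)
P(M+4) = C(2,2) × 0.75760^0 × 0.24240^2 = 1 × 1.0000 × 0.05875776 = 0.058758
Relative intensity = 0.058758 / 0.573958 × 100 = 10.2

10.2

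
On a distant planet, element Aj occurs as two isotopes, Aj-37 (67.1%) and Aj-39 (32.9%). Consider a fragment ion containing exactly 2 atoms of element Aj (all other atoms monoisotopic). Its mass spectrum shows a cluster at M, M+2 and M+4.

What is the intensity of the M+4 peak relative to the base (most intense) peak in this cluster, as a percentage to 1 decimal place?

Term probabilities: M 0.4502, M+2 0.4415, M+4 0.1082. Base peak = M.
P(M) = C(2,0) × 0.671^2 × 0.329^0 = 1 × 0.450241 × 1.0000 = 0.450241 (base)
P(M+4) = C(2,2) × 0.671^0 × 0.329^2 = 1 × 1.0000 × 0.108241 = 0.108241
Relative intensity = 0.108241 / 0.450241 × 100 = 24.0

24.0%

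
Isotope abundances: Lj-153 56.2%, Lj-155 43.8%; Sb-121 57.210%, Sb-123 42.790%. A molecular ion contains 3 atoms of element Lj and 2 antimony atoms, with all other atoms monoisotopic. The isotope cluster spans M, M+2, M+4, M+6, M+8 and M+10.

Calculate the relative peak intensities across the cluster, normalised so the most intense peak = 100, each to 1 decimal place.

17.0 : 65.2 : 100.0 : 76.7 : 29.4 : 4.5

Element Lj pattern (n=3): 0.17750433 : 0.41501902 : 0.32344898 : 0.08402767
Antimony pattern (n=2): 0.32729841 : 0.48960318 : 0.18309841
Convolve the two distributions (both contribute in 2-u steps):
  M: 0.17750433×0.32729841 = 0.058097
  M+2: 0.17750433×0.48960318 + 0.41501902×0.32729841 = 0.222742
  M+4: 0.17750433×0.18309841 + 0.41501902×0.48960318 + 0.32344898×0.32729841 = 0.341560
  M+6: 0.41501902×0.18309841 + 0.32344898×0.48960318 + 0.08402767×0.32729841 = 0.261853
  M+8: 0.32344898×0.18309841 + 0.08402767×0.48960318 = 0.100363
  M+10: 0.08402767×0.18309841 = 0.015385
Scale to base peak (0.341560) = 100: 17.0 : 65.2 : 100.0 : 76.7 : 29.4 : 4.5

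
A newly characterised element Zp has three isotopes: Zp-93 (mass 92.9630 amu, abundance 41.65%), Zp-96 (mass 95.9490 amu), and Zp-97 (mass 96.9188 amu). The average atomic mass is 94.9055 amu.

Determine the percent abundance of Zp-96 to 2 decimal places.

Let x and y be the fractions of Zp-96 and Zp-97. Then x + y = 1 − 0.4165 = 0.5835 and 95.9490x + 96.9188y = 94.9055 − 0.4165×92.9630 = 56.1864105.
Substituting: 95.9490x + 96.9188(0.5835 − x) = 56.1864105
(95.9490 − 96.9188)x = -0.3657093  ⇒  x = 0.37710, y = 0.20640
Zp-96: 37.71%, Zp-97: 20.64%.

37.71%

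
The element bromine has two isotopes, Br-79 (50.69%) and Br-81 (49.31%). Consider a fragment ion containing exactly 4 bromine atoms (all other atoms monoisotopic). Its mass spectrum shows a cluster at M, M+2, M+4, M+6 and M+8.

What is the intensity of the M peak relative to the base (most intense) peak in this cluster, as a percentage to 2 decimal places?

Binomial terms of (0.5069 + 0.4931)^4: M 0.0660, M+2 0.2569, M+4 0.3749, M+6 0.2431, M+8 0.0591 → M+4 is the base peak.
P(M+4) = C(4,2) × 0.5069^2 × 0.4931^2 = 6 × 0.25694761 × 0.24314761 = 0.374857 (base)
P(M) = C(4,0) × 0.5069^4 × 0.4931^0 = 1 × 0.06602207 × 1.0000 = 0.066022
Relative intensity = 0.066022 / 0.374857 × 100 = 17.61

17.61%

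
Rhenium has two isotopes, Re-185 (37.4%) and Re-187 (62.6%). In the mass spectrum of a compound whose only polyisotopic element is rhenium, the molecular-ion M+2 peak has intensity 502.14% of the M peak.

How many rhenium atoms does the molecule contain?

With n Re atoms, P(M+2)/P(M) = C(n,1)·p^(n−1)q / p^n = n·q/p = n · 0.626/0.374.
n = 5.0214 × 0.374/0.626 = 3.00 ≈ 3

3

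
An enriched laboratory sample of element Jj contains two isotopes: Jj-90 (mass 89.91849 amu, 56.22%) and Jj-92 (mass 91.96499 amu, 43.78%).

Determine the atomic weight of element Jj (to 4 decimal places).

Average mass = Σ (abundance × isotope mass) = 0.5622 × 89.91849 + 0.4378 × 91.96499
= 50.552175 + 40.262273 = 90.814448 amu

90.8144 amu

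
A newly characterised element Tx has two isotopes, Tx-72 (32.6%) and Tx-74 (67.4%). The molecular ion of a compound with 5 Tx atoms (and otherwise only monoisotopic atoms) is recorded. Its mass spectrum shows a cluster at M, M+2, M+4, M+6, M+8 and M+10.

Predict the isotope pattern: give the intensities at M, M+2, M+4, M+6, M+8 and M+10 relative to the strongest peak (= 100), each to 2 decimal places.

1.09 : 11.32 : 46.79 : 96.74 : 100.00 : 41.35

Each Tx atom is independently Tx-72 (p = 0.326) or Tx-74 (q = 0.674); the cluster is the binomial expansion (p + q)^5.
P(M) = 0.326^5 = 0.003682
P(M+2) = 5 × 0.326^4 × 0.674^1 = 0.038063
P(M+4) = 10 × 0.326^3 × 0.674^2 = 0.157388
P(M+6) = 10 × 0.326^2 × 0.674^3 = 0.325398
P(M+8) = 5 × 0.326^1 × 0.674^4 = 0.336378
P(M+10) = 0.674^5 = 0.139091
The M+8 peak is largest (0.336378); scaling to 100 gives 1.09 : 11.32 : 46.79 : 96.74 : 100.00 : 41.35.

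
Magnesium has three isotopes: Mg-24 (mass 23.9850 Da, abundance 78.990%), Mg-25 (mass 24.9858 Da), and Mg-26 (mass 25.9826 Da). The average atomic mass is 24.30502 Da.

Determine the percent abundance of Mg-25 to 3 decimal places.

Let x and y be the fractions of Mg-25 and Mg-26. Then x + y = 1 − 0.78990 = 0.21010 and 24.9858x + 25.9826y = 24.30502 − 0.78990×23.9850 = 5.3592685.
Substituting: 24.9858x + 25.9826(0.21010 − x) = 5.3592685
(24.9858 − 25.9826)x = -0.09967576  ⇒  x = 0.10000, y = 0.11010
Mg-25: 10.000%, Mg-26: 11.010%.

10.000%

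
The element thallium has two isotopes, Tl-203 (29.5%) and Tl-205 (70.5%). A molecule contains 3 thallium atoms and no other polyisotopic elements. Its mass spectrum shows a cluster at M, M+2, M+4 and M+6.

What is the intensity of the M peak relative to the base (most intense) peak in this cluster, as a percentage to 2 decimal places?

Term probabilities: M 0.0257, M+2 0.1841, M+4 0.4399, M+6 0.3504. Base peak = M+4.
P(M+4) = C(3,2) × 0.295^1 × 0.705^2 = 3 × 0.2950 × 0.497025 = 0.439867 (base)
P(M) = C(3,0) × 0.295^3 × 0.705^0 = 1 × 0.02567237 × 1.0000 = 0.025672
Relative intensity = 0.025672 / 0.439867 × 100 = 5.84

5.84%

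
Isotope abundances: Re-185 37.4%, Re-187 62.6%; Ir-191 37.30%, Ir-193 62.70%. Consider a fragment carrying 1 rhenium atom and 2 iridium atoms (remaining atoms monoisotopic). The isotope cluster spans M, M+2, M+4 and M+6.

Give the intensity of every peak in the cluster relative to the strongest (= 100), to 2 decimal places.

11.83 : 59.57 : 100.00 : 55.95

Rhenium pattern (n=1): 0.3740 : 0.6260
Iridium pattern (n=2): 0.139129 : 0.467742 : 0.393129
Convolve the two distributions (both contribute in 2-u steps):
  M: 0.3740×0.139129 = 0.052034
  M+2: 0.3740×0.467742 + 0.6260×0.139129 = 0.262030
  M+4: 0.3740×0.393129 + 0.6260×0.467742 = 0.439837
  M+6: 0.6260×0.393129 = 0.246099
Scale to base peak (0.439837) = 100: 11.83 : 59.57 : 100.00 : 55.95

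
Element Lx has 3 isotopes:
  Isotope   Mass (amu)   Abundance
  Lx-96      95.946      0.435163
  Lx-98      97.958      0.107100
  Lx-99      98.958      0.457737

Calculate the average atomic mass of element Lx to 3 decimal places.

97.540 amu

The abundance-weighted mean is 0.435163 × 95.946 + 0.107100 × 97.958 + 0.457737 × 98.958
= 41.7521 + 10.4913 + 45.2967 = 97.5401 amu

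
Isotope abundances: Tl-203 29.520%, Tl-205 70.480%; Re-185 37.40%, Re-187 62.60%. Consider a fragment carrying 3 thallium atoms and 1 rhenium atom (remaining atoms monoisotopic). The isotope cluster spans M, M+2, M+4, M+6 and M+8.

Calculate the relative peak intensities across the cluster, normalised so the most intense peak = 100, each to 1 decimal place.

Thallium pattern (n=3): 0.02572463 : 0.18425524 : 0.43991564 : 0.35010449
Rhenium pattern (n=1): 0.3740 : 0.6260
Convolve the two distributions (both contribute in 2-u steps):
  M: 0.02572463×0.3740 = 0.009621
  M+2: 0.02572463×0.6260 + 0.18425524×0.3740 = 0.085015
  M+4: 0.18425524×0.6260 + 0.43991564×0.3740 = 0.279872
  M+6: 0.43991564×0.6260 + 0.35010449×0.3740 = 0.406326
  M+8: 0.35010449×0.6260 = 0.219165
Scale to base peak (0.406326) = 100: 2.4 : 20.9 : 68.9 : 100.0 : 53.9

2.4 : 20.9 : 68.9 : 100.0 : 53.9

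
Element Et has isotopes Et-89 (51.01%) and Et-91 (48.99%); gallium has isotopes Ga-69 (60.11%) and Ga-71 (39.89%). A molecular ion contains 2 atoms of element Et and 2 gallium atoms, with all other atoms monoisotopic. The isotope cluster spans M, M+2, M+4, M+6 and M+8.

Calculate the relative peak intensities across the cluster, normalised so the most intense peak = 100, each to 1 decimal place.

Element Et pattern (n=2): 0.26020201 : 0.49979598 : 0.24000201
Gallium pattern (n=2): 0.36132121 : 0.47955758 : 0.15912121
Convolve the two distributions (both contribute in 2-u steps):
  M: 0.26020201×0.36132121 = 0.094017
  M+2: 0.26020201×0.47955758 + 0.49979598×0.36132121 = 0.305369
  M+4: 0.26020201×0.15912121 + 0.49979598×0.47955758 + 0.24000201×0.36132121 = 0.367802
  M+6: 0.49979598×0.15912121 + 0.24000201×0.47955758 = 0.194623
  M+8: 0.24000201×0.15912121 = 0.038189
Scale to base peak (0.367802) = 100: 25.6 : 83.0 : 100.0 : 52.9 : 10.4

25.6 : 83.0 : 100.0 : 52.9 : 10.4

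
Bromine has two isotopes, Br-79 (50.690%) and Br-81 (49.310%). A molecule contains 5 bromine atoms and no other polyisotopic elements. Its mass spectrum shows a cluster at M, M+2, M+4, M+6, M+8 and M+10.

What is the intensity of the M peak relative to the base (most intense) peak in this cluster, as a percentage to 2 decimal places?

10.57%

Term probabilities: M 0.0335, M+2 0.1628, M+4 0.3167, M+6 0.3081, M+8 0.1498, M+10 0.0292. Base peak = M+4.
P(M+4) = C(5,2) × 0.50690^3 × 0.49310^2 = 10 × 0.13024674 × 0.24314761 = 0.316692 (base)
P(M) = C(5,0) × 0.50690^5 × 0.49310^0 = 1 × 0.03346659 × 1.0000 = 0.033467
Relative intensity = 0.033467 / 0.316692 × 100 = 10.57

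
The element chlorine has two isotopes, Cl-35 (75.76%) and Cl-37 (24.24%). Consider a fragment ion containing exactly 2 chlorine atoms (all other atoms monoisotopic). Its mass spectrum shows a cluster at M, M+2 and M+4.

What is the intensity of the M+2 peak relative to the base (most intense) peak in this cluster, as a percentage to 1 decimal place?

(0.7576 + 0.2424)^2 gives M 0.5740, M+2 0.3673, M+4 0.0588; the largest is M.
P(M) = C(2,0) × 0.7576^2 × 0.2424^0 = 1 × 0.57395776 × 1.0000 = 0.573958 (base)
P(M+2) = C(2,1) × 0.7576^1 × 0.2424^1 = 2 × 0.7576 × 0.2424 = 0.367284
Relative intensity = 0.367284 / 0.573958 × 100 = 64.0

64.0%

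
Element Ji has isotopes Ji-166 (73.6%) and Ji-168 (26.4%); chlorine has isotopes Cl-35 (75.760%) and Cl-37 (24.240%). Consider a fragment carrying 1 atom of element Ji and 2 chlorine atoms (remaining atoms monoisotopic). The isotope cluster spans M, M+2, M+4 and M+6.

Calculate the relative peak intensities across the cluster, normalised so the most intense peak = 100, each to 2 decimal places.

100.00 : 99.86 : 33.19 : 3.67

Element Ji pattern (n=1): 0.7360 : 0.2640
Chlorine pattern (n=2): 0.57395776 : 0.36728448 : 0.05875776
Convolve the two distributions (both contribute in 2-u steps):
  M: 0.7360×0.57395776 = 0.422433
  M+2: 0.7360×0.36728448 + 0.2640×0.57395776 = 0.421846
  M+4: 0.7360×0.05875776 + 0.2640×0.36728448 = 0.140209
  M+6: 0.2640×0.05875776 = 0.015512
Scale to base peak (0.422433) = 100: 100.00 : 99.86 : 33.19 : 3.67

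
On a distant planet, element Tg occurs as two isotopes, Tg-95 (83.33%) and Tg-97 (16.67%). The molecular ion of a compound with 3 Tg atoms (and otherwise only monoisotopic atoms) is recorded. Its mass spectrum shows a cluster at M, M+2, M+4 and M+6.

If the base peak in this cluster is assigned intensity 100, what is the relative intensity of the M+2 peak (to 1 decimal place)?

(0.8333 + 0.1667)^3 gives M 0.5786, M+2 0.3473, M+4 0.0695, M+6 0.0046; the largest is M.
P(M) = C(3,0) × 0.8333^3 × 0.1667^0 = 1 × 0.57863426 × 1.0000 = 0.578634 (base)
P(M+2) = C(3,1) × 0.8333^2 × 0.1667^1 = 3 × 0.69438889 × 0.1667 = 0.347264
Relative intensity = 0.347264 / 0.578634 × 100 = 60.0

60.0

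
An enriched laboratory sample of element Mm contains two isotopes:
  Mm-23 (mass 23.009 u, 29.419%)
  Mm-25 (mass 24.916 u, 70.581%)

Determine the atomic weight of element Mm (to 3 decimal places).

The abundance-weighted mean is 0.29419 × 23.009 + 0.70581 × 24.916
= 6.7690 + 17.5860 = 24.3550 u

24.355 u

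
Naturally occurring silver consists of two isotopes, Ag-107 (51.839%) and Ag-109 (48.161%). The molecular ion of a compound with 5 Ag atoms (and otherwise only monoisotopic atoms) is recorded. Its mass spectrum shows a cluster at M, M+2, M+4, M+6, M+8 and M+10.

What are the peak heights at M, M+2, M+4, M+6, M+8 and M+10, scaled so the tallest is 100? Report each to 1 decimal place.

The 5 Ag atoms are independent, so intensities follow the terms of (0.51839 + 0.48161)^5.
P(M) = 0.51839^5 = 0.037435
P(M+2) = 5 × 0.51839^4 × 0.48161^1 = 0.173897
P(M+4) = 10 × 0.51839^3 × 0.48161^2 = 0.323118
P(M+6) = 10 × 0.51839^2 × 0.48161^3 = 0.300192
P(M+8) = 5 × 0.51839^1 × 0.48161^4 = 0.139447
P(M+10) = 0.48161^5 = 0.025911
The M+4 peak is largest (0.323118); scaling to 100 gives 11.6 : 53.8 : 100.0 : 92.9 : 43.2 : 8.0.

11.6 : 53.8 : 100.0 : 92.9 : 43.2 : 8.0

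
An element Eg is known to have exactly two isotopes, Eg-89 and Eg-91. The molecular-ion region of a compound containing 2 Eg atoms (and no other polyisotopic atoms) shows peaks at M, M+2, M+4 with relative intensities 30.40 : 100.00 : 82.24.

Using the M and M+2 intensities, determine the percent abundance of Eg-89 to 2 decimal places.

Write p for the Eg-89 fraction. I(M+2)/I(M) = [C(2,1)·p^1·(1−p)] / p^2 = 2·(1−p)/p = 100.00/30.40 = 3.2895
(1−p)/p = 3.2895/2 = 1.6447  ⇒  p = 1/(1 + 1.6447) = 0.3781
Eg-89: 37.81%, Eg-91: 62.19%.

37.81%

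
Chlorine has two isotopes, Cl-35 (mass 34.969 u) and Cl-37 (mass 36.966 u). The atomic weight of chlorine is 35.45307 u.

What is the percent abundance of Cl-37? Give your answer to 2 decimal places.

Let x be the fractional abundance of Cl-35; then Cl-37 has abundance 1 − x.
34.969·x + 36.966·(1 − x) = 35.45307
(34.969 − 36.966)·x = 35.45307 − 36.966
x = -1.51293 / -1.997 = 0.75760 → 75.76% Cl-35, 24.24% Cl-37.

24.24%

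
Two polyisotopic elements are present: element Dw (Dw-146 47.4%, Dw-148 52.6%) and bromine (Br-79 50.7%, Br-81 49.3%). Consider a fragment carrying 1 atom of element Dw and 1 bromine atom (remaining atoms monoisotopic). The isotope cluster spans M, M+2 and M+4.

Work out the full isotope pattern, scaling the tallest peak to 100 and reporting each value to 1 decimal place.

Element Dw pattern (n=1): 0.4740 : 0.5260
Bromine pattern (n=1): 0.5070 : 0.4930
Convolve the two distributions (both contribute in 2-u steps):
  M: 0.4740×0.5070 = 0.240318
  M+2: 0.4740×0.4930 + 0.5260×0.5070 = 0.500364
  M+4: 0.5260×0.4930 = 0.259318
Scale to base peak (0.500364) = 100: 48.0 : 100.0 : 51.8

48.0 : 100.0 : 51.8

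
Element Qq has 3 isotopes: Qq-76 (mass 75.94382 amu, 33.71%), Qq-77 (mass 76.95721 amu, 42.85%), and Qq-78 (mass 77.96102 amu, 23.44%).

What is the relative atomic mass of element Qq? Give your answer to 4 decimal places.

76.8509 amu

Weight each isotope mass by its fractional abundance: 0.3371 × 75.94382 + 0.4285 × 76.95721 + 0.2344 × 77.96102
= 25.600662 + 32.976164 + 18.274063 = 76.850889 amu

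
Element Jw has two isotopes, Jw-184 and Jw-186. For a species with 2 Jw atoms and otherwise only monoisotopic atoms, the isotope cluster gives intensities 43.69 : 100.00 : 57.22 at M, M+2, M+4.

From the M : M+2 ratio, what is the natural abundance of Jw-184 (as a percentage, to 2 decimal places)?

46.63%

If p is the fraction of Jw that is Jw-184, then I(M+2)/I(M) = [C(2,1)·p^1·(1−p)] / p^2 = 2·(1−p)/p = 100.00/43.69 = 2.2889
(1−p)/p = 2.2889/2 = 1.1444  ⇒  p = 1/(1 + 1.1444) = 0.4663
Jw-184: 46.63%, Jw-186: 53.37%.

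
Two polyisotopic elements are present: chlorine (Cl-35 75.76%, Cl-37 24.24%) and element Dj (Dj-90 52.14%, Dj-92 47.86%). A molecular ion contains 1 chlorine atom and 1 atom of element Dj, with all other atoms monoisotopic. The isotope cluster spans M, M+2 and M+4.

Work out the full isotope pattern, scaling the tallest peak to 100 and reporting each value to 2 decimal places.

80.78 : 100.00 : 23.73

Chlorine pattern (n=1): 0.7576 : 0.2424
Element Dj pattern (n=1): 0.5214 : 0.4786
Convolve the two distributions (both contribute in 2-u steps):
  M: 0.7576×0.5214 = 0.395013
  M+2: 0.7576×0.4786 + 0.2424×0.5214 = 0.488975
  M+4: 0.2424×0.4786 = 0.116013
Scale to base peak (0.488975) = 100: 80.78 : 100.00 : 23.73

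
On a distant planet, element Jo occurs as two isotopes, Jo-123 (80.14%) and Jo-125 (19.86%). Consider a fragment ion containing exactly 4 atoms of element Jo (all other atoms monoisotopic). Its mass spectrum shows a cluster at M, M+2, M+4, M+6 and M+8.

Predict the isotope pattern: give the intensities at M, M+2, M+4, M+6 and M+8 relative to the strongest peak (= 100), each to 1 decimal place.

The 4 Jo atoms are independent, so intensities follow the terms of (0.8014 + 0.1986)^4.
P(M) = 0.8014^4 = 0.412475
P(M+2) = 4 × 0.8014^3 × 0.1986^1 = 0.408872
P(M+4) = 6 × 0.8014^2 × 0.1986^2 = 0.151988
P(M+6) = 4 × 0.8014^1 × 0.1986^3 = 0.025110
P(M+8) = 0.1986^4 = 0.001556
The M peak is largest (0.412475); scaling to 100 gives 100.0 : 99.1 : 36.8 : 6.1 : 0.4.

100.0 : 99.1 : 36.8 : 6.1 : 0.4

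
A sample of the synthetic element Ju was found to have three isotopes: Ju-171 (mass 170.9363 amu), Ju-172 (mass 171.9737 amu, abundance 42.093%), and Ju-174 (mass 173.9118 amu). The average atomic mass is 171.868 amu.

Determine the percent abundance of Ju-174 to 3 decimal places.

16.637%

Let x and y be the fractions of Ju-171 and Ju-174. Then x + y = 1 − 0.42093 = 0.57907 and 170.9363x + 173.9118y = 171.868 − 0.42093×171.9737 = 99.479110459.
Substituting: 170.9363x + 173.9118(0.57907 − x) = 99.479110459
(170.9363 − 173.9118)x = -1.227995567  ⇒  x = 0.41270, y = 0.16637
Ju-171: 41.270%, Ju-174: 16.637%.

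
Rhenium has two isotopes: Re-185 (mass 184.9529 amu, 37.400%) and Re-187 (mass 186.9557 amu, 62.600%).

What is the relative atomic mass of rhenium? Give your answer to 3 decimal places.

Weight each isotope mass by its fractional abundance: 0.37400 × 184.9529 + 0.62600 × 186.9557
= 69.17238 + 117.03427 = 186.20665 amu

186.207 amu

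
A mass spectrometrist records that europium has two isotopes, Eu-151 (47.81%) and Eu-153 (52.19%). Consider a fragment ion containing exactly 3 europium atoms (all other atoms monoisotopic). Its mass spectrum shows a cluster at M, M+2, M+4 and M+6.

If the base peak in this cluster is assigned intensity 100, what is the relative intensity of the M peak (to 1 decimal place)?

28.0

Binomial terms of (0.4781 + 0.5219)^3: M 0.1093, M+2 0.3579, M+4 0.3907, M+6 0.1422 → M+4 is the base peak.
P(M+4) = C(3,2) × 0.4781^1 × 0.5219^2 = 3 × 0.4781 × 0.27237961 = 0.390674 (base)
P(M) = C(3,0) × 0.4781^3 × 0.5219^0 = 1 × 0.10928391 × 1.0000 = 0.109284
Relative intensity = 0.109284 / 0.390674 × 100 = 28.0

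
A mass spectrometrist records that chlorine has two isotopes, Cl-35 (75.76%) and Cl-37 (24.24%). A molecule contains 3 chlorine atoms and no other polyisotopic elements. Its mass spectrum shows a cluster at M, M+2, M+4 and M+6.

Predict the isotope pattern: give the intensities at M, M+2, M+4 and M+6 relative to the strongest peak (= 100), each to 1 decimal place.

100.0 : 96.0 : 30.7 : 3.3

Expanding (0.7576 + 0.2424)^3:
P(M) = 0.7576^3 = 0.434830
P(M+2) = 3 × 0.7576^2 × 0.2424^1 = 0.417382
P(M+4) = 3 × 0.7576^1 × 0.2424^2 = 0.133545
P(M+6) = 0.2424^3 = 0.014243
The M peak is largest (0.434830); scaling to 100 gives 100.0 : 96.0 : 30.7 : 3.3.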